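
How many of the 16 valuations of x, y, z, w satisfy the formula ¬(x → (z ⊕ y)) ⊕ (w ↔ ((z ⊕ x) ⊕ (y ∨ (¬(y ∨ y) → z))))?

8

x | y | z | w || φ
T | T | T | T || F
T | T | T | F || T
T | T | F | T || F
T | T | F | F || T
T | F | T | T || T
T | F | T | F || F
T | F | F | T || F
T | F | F | F || T
F | T | T | T || F
F | T | T | F || T
F | T | F | T || T
F | T | F | F || F
F | F | T | T || F
F | F | T | F || T
F | F | F | T || F
F | F | F | F || T
The formula is true on 8 of the 16 rows.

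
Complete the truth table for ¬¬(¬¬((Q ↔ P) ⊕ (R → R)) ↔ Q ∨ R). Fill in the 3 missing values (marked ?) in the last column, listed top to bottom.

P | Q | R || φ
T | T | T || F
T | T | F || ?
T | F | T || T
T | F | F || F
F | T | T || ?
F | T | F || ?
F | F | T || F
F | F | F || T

Row P=T, Q=T, R=F: (¬¬((Q ↔ P) ⊕ (R → R)) ↔ Q ∨ R) = F, ¬(¬¬((Q ↔ P) ⊕ (R → R)) ↔ Q ∨ R) = T, so the formula = F.
Row P=F, Q=T, R=T: (¬¬((Q ↔ P) ⊕ (R → R)) ↔ Q ∨ R) = T, ¬(¬¬((Q ↔ P) ⊕ (R → R)) ↔ Q ∨ R) = F, so the formula = T.
Row P=F, Q=T, R=F: (¬¬((Q ↔ P) ⊕ (R → R)) ↔ Q ∨ R) = T, ¬(¬¬((Q ↔ P) ⊕ (R → R)) ↔ Q ∨ R) = F, so the formula = T.

F, T, T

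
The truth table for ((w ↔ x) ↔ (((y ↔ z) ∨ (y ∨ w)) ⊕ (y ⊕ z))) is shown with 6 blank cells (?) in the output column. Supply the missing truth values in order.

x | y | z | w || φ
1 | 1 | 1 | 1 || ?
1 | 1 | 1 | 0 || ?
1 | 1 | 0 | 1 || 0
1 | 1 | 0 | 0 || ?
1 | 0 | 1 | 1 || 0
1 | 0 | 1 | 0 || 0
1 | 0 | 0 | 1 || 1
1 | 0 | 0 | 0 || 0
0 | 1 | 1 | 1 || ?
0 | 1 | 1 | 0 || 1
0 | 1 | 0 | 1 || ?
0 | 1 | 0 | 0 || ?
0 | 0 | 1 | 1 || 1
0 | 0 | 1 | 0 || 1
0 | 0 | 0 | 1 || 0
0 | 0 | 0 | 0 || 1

1, 0, 1, 0, 1, 0

Row x=1, y=1, z=1, w=1: (w ↔ x) = 1, (((y ↔ z) ∨ (y ∨ w)) ⊕ (y ⊕ z)) = 1, so the formula = 1.
Row x=1, y=1, z=1, w=0: (w ↔ x) = 0, (((y ↔ z) ∨ (y ∨ w)) ⊕ (y ⊕ z)) = 1, so the formula = 0.
Row x=1, y=1, z=0, w=0: (w ↔ x) = 0, (((y ↔ z) ∨ (y ∨ w)) ⊕ (y ⊕ z)) = 0, so the formula = 1.
Row x=0, y=1, z=1, w=1: (w ↔ x) = 0, (((y ↔ z) ∨ (y ∨ w)) ⊕ (y ⊕ z)) = 1, so the formula = 0.
Row x=0, y=1, z=0, w=1: (w ↔ x) = 0, (((y ↔ z) ∨ (y ∨ w)) ⊕ (y ⊕ z)) = 0, so the formula = 1.
Row x=0, y=1, z=0, w=0: (w ↔ x) = 1, (((y ↔ z) ∨ (y ∨ w)) ⊕ (y ⊕ z)) = 0, so the formula = 0.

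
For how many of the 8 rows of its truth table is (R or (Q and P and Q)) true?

5

P | Q | R | (R or (Q and P and Q))
- | - | - | ----------------------
1 | 1 | 1 |           1           
1 | 1 | 0 |           1           
1 | 0 | 1 |           1           
1 | 0 | 0 |           0           
0 | 1 | 1 |           1           
0 | 1 | 0 |           0           
0 | 0 | 1 |           1           
0 | 0 | 0 |           0           
The formula is true on 5 of the 8 rows.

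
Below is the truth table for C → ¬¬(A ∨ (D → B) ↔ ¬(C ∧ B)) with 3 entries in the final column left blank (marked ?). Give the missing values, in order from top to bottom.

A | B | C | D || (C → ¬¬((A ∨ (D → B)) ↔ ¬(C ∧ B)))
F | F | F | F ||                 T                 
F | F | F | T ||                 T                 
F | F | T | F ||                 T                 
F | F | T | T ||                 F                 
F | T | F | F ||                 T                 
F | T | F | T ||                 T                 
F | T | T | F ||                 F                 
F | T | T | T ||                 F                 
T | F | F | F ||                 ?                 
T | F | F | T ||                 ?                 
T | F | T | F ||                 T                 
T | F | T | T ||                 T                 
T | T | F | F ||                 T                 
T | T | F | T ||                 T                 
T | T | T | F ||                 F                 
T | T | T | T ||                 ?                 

T, T, F

Row A=T, B=F, C=F, D=F: ¬¬(A ∨ (D → B) ↔ ¬(C ∧ B)) = T, so (C → ¬¬((A ∨ (D → B)) ↔ ¬(C ∧ B))) = T.
Row A=T, B=F, C=F, D=T: ¬¬(A ∨ (D → B) ↔ ¬(C ∧ B)) = T, so (C → ¬¬((A ∨ (D → B)) ↔ ¬(C ∧ B))) = T.
Row A=T, B=T, C=T, D=T: ¬¬(A ∨ (D → B) ↔ ¬(C ∧ B)) = F, so (C → ¬¬((A ∨ (D → B)) ↔ ¬(C ∧ B))) = F.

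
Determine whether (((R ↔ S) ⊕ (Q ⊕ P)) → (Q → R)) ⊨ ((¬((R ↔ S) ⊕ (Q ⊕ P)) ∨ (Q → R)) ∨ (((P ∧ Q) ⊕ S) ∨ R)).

P | Q | R | S || φ | ψ
T | T | T | T || T | T
T | T | T | F || T | T
T | T | F | T || T | T
T | T | F | F || F | T
T | F | T | T || T | T
T | F | T | F || T | T
T | F | F | T || T | T
T | F | F | F || T | T
F | T | T | T || T | T
F | T | T | F || T | T
F | T | F | T || F | T
F | T | F | F || T | T
F | F | T | T || T | T
F | F | T | F || T | T
F | F | F | T || T | T
F | F | F | F || T | T
In every row where φ is true, ψ is also true, so φ ⊨ ψ.

yes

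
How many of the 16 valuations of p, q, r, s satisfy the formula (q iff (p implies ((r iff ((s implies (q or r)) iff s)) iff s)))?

7

p | q | r | s || φ
F | F | F | F || F
F | F | F | T || F
F | F | T | F || F
F | F | T | T || F
F | T | F | F || T
F | T | F | T || T
F | T | T | F || T
F | T | T | T || T
T | F | F | F || T
T | F | F | T || F
T | F | T | F || F
T | F | T | T || F
T | T | F | F || F
T | T | F | T || F
T | T | T | F || T
T | T | T | T || T
The formula is true on 7 of the 16 rows.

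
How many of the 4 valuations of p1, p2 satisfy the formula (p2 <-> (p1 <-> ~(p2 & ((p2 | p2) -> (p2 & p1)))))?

1

p1 | p2 || φ
1  | 1  || 0
1  | 0  || 0
0  | 1  || 0
0  | 0  || 1
The formula is true on 1 of the 4 rows.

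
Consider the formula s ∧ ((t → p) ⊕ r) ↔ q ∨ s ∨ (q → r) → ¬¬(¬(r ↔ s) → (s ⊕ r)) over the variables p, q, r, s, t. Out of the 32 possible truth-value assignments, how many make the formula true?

8

p | q | r | s | t | φ
- | - | - | - | - | -
T | T | T | T | T | F
T | T | T | T | F | F
T | T | T | F | T | F
T | T | T | F | F | F
T | T | F | T | T | T
T | T | F | T | F | T
T | T | F | F | T | F
T | T | F | F | F | F
T | F | T | T | T | F
T | F | T | T | F | F
T | F | T | F | T | F
T | F | T | F | F | F
T | F | F | T | T | T
T | F | F | T | F | T
T | F | F | F | T | F
T | F | F | F | F | F
F | T | T | T | T | T
F | T | T | T | F | F
F | T | T | F | T | F
F | T | T | F | F | F
F | T | F | T | T | F
F | T | F | T | F | T
F | T | F | F | T | F
F | T | F | F | F | F
F | F | T | T | T | T
F | F | T | T | F | F
F | F | T | F | T | F
F | F | T | F | F | F
F | F | F | T | T | F
F | F | F | T | F | T
F | F | F | F | T | F
F | F | F | F | F | F
The formula is true on 8 of the 32 rows.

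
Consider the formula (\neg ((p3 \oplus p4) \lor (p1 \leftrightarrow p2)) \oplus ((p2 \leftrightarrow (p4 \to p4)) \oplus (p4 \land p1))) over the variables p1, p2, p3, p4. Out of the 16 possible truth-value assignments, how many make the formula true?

p1 | p2 | p3 | p4 || (p3 \oplus p4) | (p1 \leftrightarrow p2) | (p4 \to p4) | (p4 \land p1) | φ
0  | 0  | 0  | 0  ||       0        |            1            |      1      |       0       | 0
0  | 0  | 0  | 1  ||       1        |            1            |      1      |       0       | 0
0  | 0  | 1  | 0  ||       1        |            1            |      1      |       0       | 0
0  | 0  | 1  | 1  ||       0        |            1            |      1      |       0       | 0
0  | 1  | 0  | 0  ||       0        |            0            |      1      |       0       | 0
0  | 1  | 0  | 1  ||       1        |            0            |      1      |       0       | 1
0  | 1  | 1  | 0  ||       1        |            0            |      1      |       0       | 1
0  | 1  | 1  | 1  ||       0        |            0            |      1      |       0       | 0
1  | 0  | 0  | 0  ||       0        |            0            |      1      |       0       | 1
1  | 0  | 0  | 1  ||       1        |            0            |      1      |       1       | 1
1  | 0  | 1  | 0  ||       1        |            0            |      1      |       0       | 0
1  | 0  | 1  | 1  ||       0        |            0            |      1      |       1       | 0
1  | 1  | 0  | 0  ||       0        |            1            |      1      |       0       | 1
1  | 1  | 0  | 1  ||       1        |            1            |      1      |       1       | 0
1  | 1  | 1  | 0  ||       1        |            1            |      1      |       0       | 1
1  | 1  | 1  | 1  ||       0        |            1            |      1      |       1       | 0
The formula is true on 6 of the 16 rows.

6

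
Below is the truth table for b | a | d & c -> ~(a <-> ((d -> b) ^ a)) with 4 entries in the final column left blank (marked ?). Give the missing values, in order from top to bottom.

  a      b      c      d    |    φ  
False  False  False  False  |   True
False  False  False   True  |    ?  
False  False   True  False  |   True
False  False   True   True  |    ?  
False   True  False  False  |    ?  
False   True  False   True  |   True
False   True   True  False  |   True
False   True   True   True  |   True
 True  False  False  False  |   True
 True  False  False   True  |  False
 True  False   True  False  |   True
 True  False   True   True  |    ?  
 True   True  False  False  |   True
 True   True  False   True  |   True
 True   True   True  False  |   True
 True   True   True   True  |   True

Row a=False, b=False, c=False, d=True: (b | a | d & c) = False, ~(a <-> ((d -> b) ^ a)) = False, so the formula = True.
Row a=False, b=False, c=True, d=True: (b | a | d & c) = True, ~(a <-> ((d -> b) ^ a)) = False, so the formula = False.
Row a=False, b=True, c=False, d=False: (b | a | d & c) = True, ~(a <-> ((d -> b) ^ a)) = True, so the formula = True.
Row a=True, b=False, c=True, d=True: (b | a | d & c) = True, ~(a <-> ((d -> b) ^ a)) = False, so the formula = False.

True, False, True, False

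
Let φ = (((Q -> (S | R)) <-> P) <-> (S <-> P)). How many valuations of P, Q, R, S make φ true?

10

P | Q | R | S || φ
1 | 1 | 1 | 1 || 1
1 | 1 | 1 | 0 || 0
1 | 1 | 0 | 1 || 1
1 | 1 | 0 | 0 || 1
1 | 0 | 1 | 1 || 1
1 | 0 | 1 | 0 || 0
1 | 0 | 0 | 1 || 1
1 | 0 | 0 | 0 || 0
0 | 1 | 1 | 1 || 1
0 | 1 | 1 | 0 || 0
0 | 1 | 0 | 1 || 1
0 | 1 | 0 | 0 || 1
0 | 0 | 1 | 1 || 1
0 | 0 | 1 | 0 || 0
0 | 0 | 0 | 1 || 1
0 | 0 | 0 | 0 || 0
The formula is true on 10 of the 16 rows.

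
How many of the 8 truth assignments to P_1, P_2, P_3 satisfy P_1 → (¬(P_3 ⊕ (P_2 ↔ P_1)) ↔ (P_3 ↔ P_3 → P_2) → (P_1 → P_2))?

6

P_1  P_2  P_3  |  φ
 F    F    F   |  T
 F    F    T   |  T
 F    T    F   |  T
 F    T    T   |  T
 T    F    F   |  T
 T    F    T   |  F
 T    T    F   |  F
 T    T    T   |  T
The formula is true on 6 of the 8 rows.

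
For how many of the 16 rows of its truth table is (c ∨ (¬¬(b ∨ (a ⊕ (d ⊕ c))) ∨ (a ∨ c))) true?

15

  a   |   b   |   c   |   d   ||   φ  
 True |  True |  True |  True ||  True
 True |  True |  True | False ||  True
 True |  True | False |  True ||  True
 True |  True | False | False ||  True
 True | False |  True |  True ||  True
 True | False |  True | False ||  True
 True | False | False |  True ||  True
 True | False | False | False ||  True
False |  True |  True |  True ||  True
False |  True |  True | False ||  True
False |  True | False |  True ||  True
False |  True | False | False ||  True
False | False |  True |  True ||  True
False | False |  True | False ||  True
False | False | False |  True ||  True
False | False | False | False || False
The formula is true on 15 of the 16 rows.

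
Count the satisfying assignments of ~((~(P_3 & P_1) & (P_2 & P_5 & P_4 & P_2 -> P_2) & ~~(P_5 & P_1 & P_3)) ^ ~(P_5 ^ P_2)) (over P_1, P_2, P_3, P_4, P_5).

16

P_1  P_2  P_3  P_4  P_5  |  φ
 F    F    F    F    F   |  F
 F    F    F    F    T   |  T
 F    F    F    T    F   |  F
 F    F    F    T    T   |  T
 F    F    T    F    F   |  F
 F    F    T    F    T   |  T
 F    F    T    T    F   |  F
 F    F    T    T    T   |  T
 F    T    F    F    F   |  T
 F    T    F    F    T   |  F
 F    T    F    T    F   |  T
 F    T    F    T    T   |  F
 F    T    T    F    F   |  T
 F    T    T    F    T   |  F
 F    T    T    T    F   |  T
 F    T    T    T    T   |  F
 T    F    F    F    F   |  F
 T    F    F    F    T   |  T
 T    F    F    T    F   |  F
 T    F    F    T    T   |  T
 T    F    T    F    F   |  F
 T    F    T    F    T   |  T
 T    F    T    T    F   |  F
 T    F    T    T    T   |  T
 T    T    F    F    F   |  T
 T    T    F    F    T   |  F
 T    T    F    T    F   |  T
 T    T    F    T    T   |  F
 T    T    T    F    F   |  T
 T    T    T    F    T   |  F
 T    T    T    T    F   |  T
 T    T    T    T    T   |  F
The formula is true on 16 of the 32 rows.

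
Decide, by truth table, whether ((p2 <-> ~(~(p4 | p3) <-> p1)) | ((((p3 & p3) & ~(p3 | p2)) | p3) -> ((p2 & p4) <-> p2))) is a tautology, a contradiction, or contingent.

contingent

p1  p2  p3  p4     (p4 | p3)  ~(p4 | p3)  (~(p4 | p3) <-> p1)  ~(~(p4 | p3) <-> p1)  (p3 & p3)  (p3 | p2)  ~(p3 | p2)  ((p3 & p3) & ~(p3 | p2))  (p2 & p4)  ((p2 & p4) <-> p2)  φ
T   T   T   T          T          F                F                    T                T          T          F                  F                  T              T           T
T   T   T   F          T          F                F                    T                T          T          F                  F                  F              F           T
T   T   F   T          T          F                F                    T                F          T          F                  F                  T              T           T
T   T   F   F          F          T                T                    F                F          T          F                  F                  F              F           T
T   F   T   T          T          F                F                    T                T          T          F                  F                  F              T           T
T   F   T   F          T          F                F                    T                T          T          F                  F                  F              T           T
T   F   F   T          T          F                F                    T                F          F          T                  F                  F              T           T
T   F   F   F          F          T                T                    F                F          F          T                  F                  F              T           T
F   T   T   T          T          F                T                    F                T          T          F                  F                  T              T           T
F   T   T   F          T          F                T                    F                T          T          F                  F                  F              F           F
F   T   F   T          T          F                T                    F                F          T          F                  F                  T              T           T
F   T   F   F          F          T                F                    T                F          T          F                  F                  F              F           T
F   F   T   T          T          F                T                    F                T          T          F                  F                  F              T           T
F   F   T   F          T          F                T                    F                T          T          F                  F                  F              T           T
F   F   F   T          T          F                T                    F                F          F          T                  F                  F              T           T
F   F   F   F          F          T                F                    T                F          F          T                  F                  F              T           T
15 of 16 rows are T, so the formula is contingent.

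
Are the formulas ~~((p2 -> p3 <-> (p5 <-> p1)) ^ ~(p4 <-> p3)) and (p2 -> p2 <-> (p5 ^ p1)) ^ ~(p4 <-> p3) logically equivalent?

not equivalent

p1 | p2 | p3 | p4 | p5 || φ | ψ
F  | F  | F  | F  | F  || T | F
F  | F  | F  | F  | T  || F | T
F  | F  | F  | T  | F  || F | T
F  | F  | F  | T  | T  || T | F
F  | F  | T  | F  | F  || F | T
F  | F  | T  | F  | T  || T | F
F  | F  | T  | T  | F  || T | F
F  | F  | T  | T  | T  || F | T
F  | T  | F  | F  | F  || F | F
F  | T  | F  | F  | T  || T | T
F  | T  | F  | T  | F  || T | T
F  | T  | F  | T  | T  || F | F
F  | T  | T  | F  | F  || F | T
F  | T  | T  | F  | T  || T | F
F  | T  | T  | T  | F  || T | F
F  | T  | T  | T  | T  || F | T
T  | F  | F  | F  | F  || F | T
T  | F  | F  | F  | T  || T | F
T  | F  | F  | T  | F  || T | F
T  | F  | F  | T  | T  || F | T
T  | F  | T  | F  | F  || T | F
T  | F  | T  | F  | T  || F | T
T  | F  | T  | T  | F  || F | T
T  | F  | T  | T  | T  || T | F
T  | T  | F  | F  | F  || T | T
T  | T  | F  | F  | T  || F | F
T  | T  | F  | T  | F  || F | F
T  | T  | F  | T  | T  || T | T
T  | T  | T  | F  | F  || T | F
T  | T  | T  | F  | T  || F | T
T  | T  | T  | T  | F  || F | T
T  | T  | T  | T  | T  || T | F
The columns differ at p1=F, p2=F, p3=F, p4=F, p5=F (φ=T, ψ=F), so they are not equivalent.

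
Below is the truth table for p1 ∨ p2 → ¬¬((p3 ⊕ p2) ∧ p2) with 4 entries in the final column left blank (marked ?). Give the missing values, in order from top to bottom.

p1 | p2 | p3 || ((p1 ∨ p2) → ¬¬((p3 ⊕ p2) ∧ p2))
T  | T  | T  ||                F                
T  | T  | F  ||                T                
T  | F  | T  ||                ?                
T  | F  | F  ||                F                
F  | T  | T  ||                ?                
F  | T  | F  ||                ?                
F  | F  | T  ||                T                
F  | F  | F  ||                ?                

F, F, T, T

Row p1=T, p2=F, p3=T: (p1 ∨ p2) = T, ¬¬((p3 ⊕ p2) ∧ p2) = F, so ((p1 ∨ p2) → ¬¬((p3 ⊕ p2) ∧ p2)) = F.
Row p1=F, p2=T, p3=T: (p1 ∨ p2) = T, ¬¬((p3 ⊕ p2) ∧ p2) = F, so ((p1 ∨ p2) → ¬¬((p3 ⊕ p2) ∧ p2)) = F.
Row p1=F, p2=T, p3=F: (p1 ∨ p2) = T, ¬¬((p3 ⊕ p2) ∧ p2) = T, so ((p1 ∨ p2) → ¬¬((p3 ⊕ p2) ∧ p2)) = T.
Row p1=F, p2=F, p3=F: (p1 ∨ p2) = F, ¬¬((p3 ⊕ p2) ∧ p2) = F, so ((p1 ∨ p2) → ¬¬((p3 ⊕ p2) ∧ p2)) = T.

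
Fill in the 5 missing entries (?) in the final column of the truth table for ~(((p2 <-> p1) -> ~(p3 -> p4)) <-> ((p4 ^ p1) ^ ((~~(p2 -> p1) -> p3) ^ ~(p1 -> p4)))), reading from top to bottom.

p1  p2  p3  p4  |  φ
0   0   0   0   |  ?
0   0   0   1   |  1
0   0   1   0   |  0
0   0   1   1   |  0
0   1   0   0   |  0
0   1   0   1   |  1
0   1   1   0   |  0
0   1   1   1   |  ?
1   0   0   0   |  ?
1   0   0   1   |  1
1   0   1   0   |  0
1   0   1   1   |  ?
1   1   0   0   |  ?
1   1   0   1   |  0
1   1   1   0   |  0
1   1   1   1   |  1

0, 1, 1, 0, 0

Row p1=0, p2=0, p3=0, p4=0: ((p2 <-> p1) -> ~(p3 -> p4)) = 0, ((p4 ^ p1) ^ ((~~(p2 -> p1) -> p3) ^ ~(p1 -> p4))) = 0, (((p2 <-> p1) -> ~(p3 -> p4)) <-> ((p4 ^ p1) ^ ((~~(p2 -> p1) -> p3) ^ ~(p1 -> p4)))) = 1, so the formula = 0.
Row p1=0, p2=1, p3=1, p4=1: ((p2 <-> p1) -> ~(p3 -> p4)) = 1, ((p4 ^ p1) ^ ((~~(p2 -> p1) -> p3) ^ ~(p1 -> p4))) = 0, (((p2 <-> p1) -> ~(p3 -> p4)) <-> ((p4 ^ p1) ^ ((~~(p2 -> p1) -> p3) ^ ~(p1 -> p4)))) = 0, so the formula = 1.
Row p1=1, p2=0, p3=0, p4=0: ((p2 <-> p1) -> ~(p3 -> p4)) = 1, ((p4 ^ p1) ^ ((~~(p2 -> p1) -> p3) ^ ~(p1 -> p4))) = 0, (((p2 <-> p1) -> ~(p3 -> p4)) <-> ((p4 ^ p1) ^ ((~~(p2 -> p1) -> p3) ^ ~(p1 -> p4)))) = 0, so the formula = 1.
Row p1=1, p2=0, p3=1, p4=1: ((p2 <-> p1) -> ~(p3 -> p4)) = 1, ((p4 ^ p1) ^ ((~~(p2 -> p1) -> p3) ^ ~(p1 -> p4))) = 1, (((p2 <-> p1) -> ~(p3 -> p4)) <-> ((p4 ^ p1) ^ ((~~(p2 -> p1) -> p3) ^ ~(p1 -> p4)))) = 1, so the formula = 0.
Row p1=1, p2=1, p3=0, p4=0: ((p2 <-> p1) -> ~(p3 -> p4)) = 0, ((p4 ^ p1) ^ ((~~(p2 -> p1) -> p3) ^ ~(p1 -> p4))) = 0, (((p2 <-> p1) -> ~(p3 -> p4)) <-> ((p4 ^ p1) ^ ((~~(p2 -> p1) -> p3) ^ ~(p1 -> p4)))) = 1, so the formula = 0.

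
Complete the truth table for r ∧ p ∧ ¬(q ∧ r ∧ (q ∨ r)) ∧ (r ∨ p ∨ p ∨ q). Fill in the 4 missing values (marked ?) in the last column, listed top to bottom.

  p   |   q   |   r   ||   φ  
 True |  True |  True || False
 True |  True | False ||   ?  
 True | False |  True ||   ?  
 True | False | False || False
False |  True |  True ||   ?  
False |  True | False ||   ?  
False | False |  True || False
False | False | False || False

Row p=True, q=True, r=False: (r ∧ p) = False, (¬(q ∧ r ∧ (q ∨ r)) ∧ (r ∨ p ∨ p ∨ q)) = True, so the formula = False.
Row p=True, q=False, r=True: (r ∧ p) = True, (¬(q ∧ r ∧ (q ∨ r)) ∧ (r ∨ p ∨ p ∨ q)) = True, so the formula = True.
Row p=False, q=True, r=True: (r ∧ p) = False, (¬(q ∧ r ∧ (q ∨ r)) ∧ (r ∨ p ∨ p ∨ q)) = False, so the formula = False.
Row p=False, q=True, r=False: (r ∧ p) = False, (¬(q ∧ r ∧ (q ∨ r)) ∧ (r ∨ p ∨ p ∨ q)) = True, so the formula = False.

False, True, False, False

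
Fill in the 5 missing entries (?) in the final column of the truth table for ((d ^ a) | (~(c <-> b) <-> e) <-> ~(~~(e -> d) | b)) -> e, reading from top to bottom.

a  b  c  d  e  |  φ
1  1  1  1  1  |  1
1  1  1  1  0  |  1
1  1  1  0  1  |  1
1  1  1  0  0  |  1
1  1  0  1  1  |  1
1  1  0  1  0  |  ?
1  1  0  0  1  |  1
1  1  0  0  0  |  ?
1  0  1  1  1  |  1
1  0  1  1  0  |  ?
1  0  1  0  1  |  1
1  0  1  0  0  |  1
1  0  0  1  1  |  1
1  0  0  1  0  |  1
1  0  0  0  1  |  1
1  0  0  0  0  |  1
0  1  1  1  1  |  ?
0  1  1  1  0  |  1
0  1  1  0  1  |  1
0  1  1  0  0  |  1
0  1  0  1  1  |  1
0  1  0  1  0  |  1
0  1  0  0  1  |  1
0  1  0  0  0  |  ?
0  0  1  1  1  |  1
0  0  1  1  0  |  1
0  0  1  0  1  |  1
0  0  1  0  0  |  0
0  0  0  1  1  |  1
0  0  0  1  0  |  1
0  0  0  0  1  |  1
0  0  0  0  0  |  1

Row a=1, b=1, c=0, d=1, e=0: ((d ^ a) | (~(c <-> b) <-> e) <-> ~(~~(e -> d) | b)) = 1, so the formula = 0.
Row a=1, b=1, c=0, d=0, e=0: ((d ^ a) | (~(c <-> b) <-> e) <-> ~(~~(e -> d) | b)) = 0, so the formula = 1.
Row a=1, b=0, c=1, d=1, e=0: ((d ^ a) | (~(c <-> b) <-> e) <-> ~(~~(e -> d) | b)) = 1, so the formula = 0.
Row a=0, b=1, c=1, d=1, e=1: ((d ^ a) | (~(c <-> b) <-> e) <-> ~(~~(e -> d) | b)) = 0, so the formula = 1.
Row a=0, b=1, c=0, d=0, e=0: ((d ^ a) | (~(c <-> b) <-> e) <-> ~(~~(e -> d) | b)) = 1, so the formula = 0.

0, 1, 0, 1, 0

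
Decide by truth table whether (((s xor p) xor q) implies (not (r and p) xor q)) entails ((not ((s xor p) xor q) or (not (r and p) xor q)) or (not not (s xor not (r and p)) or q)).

yes

p  q  r  s  |  φ  ψ
F  F  F  F  |  T  T
F  F  F  T  |  T  T
F  F  T  F  |  T  T
F  F  T  T  |  T  T
F  T  F  F  |  F  T
F  T  F  T  |  T  T
F  T  T  F  |  F  T
F  T  T  T  |  T  T
T  F  F  F  |  T  T
T  F  F  T  |  T  T
T  F  T  F  |  F  F
T  F  T  T  |  T  T
T  T  F  F  |  T  T
T  T  F  T  |  F  T
T  T  T  F  |  T  T
T  T  T  T  |  T  T
In every row where φ is true, ψ is also true, so φ ⊨ ψ.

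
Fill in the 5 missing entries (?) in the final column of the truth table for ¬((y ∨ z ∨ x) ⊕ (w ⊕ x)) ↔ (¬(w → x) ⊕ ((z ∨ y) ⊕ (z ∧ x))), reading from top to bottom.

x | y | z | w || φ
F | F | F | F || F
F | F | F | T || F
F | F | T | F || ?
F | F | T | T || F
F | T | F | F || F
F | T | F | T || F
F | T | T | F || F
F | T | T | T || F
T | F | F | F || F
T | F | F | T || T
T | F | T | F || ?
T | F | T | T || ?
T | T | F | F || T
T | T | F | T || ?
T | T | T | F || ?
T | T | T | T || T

Row x=F, y=F, z=T, w=F: ¬((y ∨ z ∨ x) ⊕ (w ⊕ x)) = F, (¬(w → x) ⊕ ((z ∨ y) ⊕ (z ∧ x))) = T, so the formula = F.
Row x=T, y=F, z=T, w=F: ¬((y ∨ z ∨ x) ⊕ (w ⊕ x)) = T, (¬(w → x) ⊕ ((z ∨ y) ⊕ (z ∧ x))) = F, so the formula = F.
Row x=T, y=F, z=T, w=T: ¬((y ∨ z ∨ x) ⊕ (w ⊕ x)) = F, (¬(w → x) ⊕ ((z ∨ y) ⊕ (z ∧ x))) = F, so the formula = T.
Row x=T, y=T, z=F, w=T: ¬((y ∨ z ∨ x) ⊕ (w ⊕ x)) = F, (¬(w → x) ⊕ ((z ∨ y) ⊕ (z ∧ x))) = T, so the formula = F.
Row x=T, y=T, z=T, w=F: ¬((y ∨ z ∨ x) ⊕ (w ⊕ x)) = T, (¬(w → x) ⊕ ((z ∨ y) ⊕ (z ∧ x))) = F, so the formula = F.

F, F, T, F, F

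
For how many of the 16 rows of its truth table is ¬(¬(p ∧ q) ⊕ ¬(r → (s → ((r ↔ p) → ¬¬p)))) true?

p | q | r | s | φ
- | - | - | - | -
1 | 1 | 1 | 1 | 1
1 | 1 | 1 | 0 | 1
1 | 1 | 0 | 1 | 1
1 | 1 | 0 | 0 | 1
1 | 0 | 1 | 1 | 0
1 | 0 | 1 | 0 | 0
1 | 0 | 0 | 1 | 0
1 | 0 | 0 | 0 | 0
0 | 1 | 1 | 1 | 0
0 | 1 | 1 | 0 | 0
0 | 1 | 0 | 1 | 0
0 | 1 | 0 | 0 | 0
0 | 0 | 1 | 1 | 0
0 | 0 | 1 | 0 | 0
0 | 0 | 0 | 1 | 0
0 | 0 | 0 | 0 | 0
The formula is true on 4 of the 16 rows.

4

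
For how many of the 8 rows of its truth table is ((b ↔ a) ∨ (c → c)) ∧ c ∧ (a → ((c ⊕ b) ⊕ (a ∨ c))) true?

a | b | c || (b ↔ a) | (c → c) | ((b ↔ a) ∨ (c → c)) | (((b ↔ a) ∨ (c → c)) ∧ c) | (c ⊕ b) | (a ∨ c) | ((c ⊕ b) ⊕ (a ∨ c)) | (a → ((c ⊕ b) ⊕ (a ∨ c))) | φ
T | T | T ||    T    |    T    |          T          |             T             |    F    |    T    |          T          |             T             | T
T | T | F ||    T    |    T    |          T          |             F             |    T    |    T    |          F          |             F             | F
T | F | T ||    F    |    T    |          T          |             T             |    T    |    T    |          F          |             F             | F
T | F | F ||    F    |    T    |          T          |             F             |    F    |    T    |          T          |             T             | F
F | T | T ||    F    |    T    |          T          |             T             |    F    |    T    |          T          |             T             | T
F | T | F ||    F    |    T    |          T          |             F             |    T    |    F    |          T          |             T             | F
F | F | T ||    T    |    T    |          T          |             T             |    T    |    T    |          F          |             T             | T
F | F | F ||    T    |    T    |          T          |             F             |    F    |    F    |          F          |             T             | F
The formula is true on 3 of the 8 rows.

3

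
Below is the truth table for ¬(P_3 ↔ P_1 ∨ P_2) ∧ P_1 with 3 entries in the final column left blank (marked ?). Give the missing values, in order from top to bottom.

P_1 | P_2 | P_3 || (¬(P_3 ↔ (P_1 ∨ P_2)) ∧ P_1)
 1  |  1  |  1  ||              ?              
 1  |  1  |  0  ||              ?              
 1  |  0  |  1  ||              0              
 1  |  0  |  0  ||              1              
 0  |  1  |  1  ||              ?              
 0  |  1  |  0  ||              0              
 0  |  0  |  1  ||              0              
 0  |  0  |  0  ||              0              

0, 1, 0

Row P_1=1, P_2=1, P_3=1: ¬(P_3 ↔ P_1 ∨ P_2) = 0, so (¬(P_3 ↔ (P_1 ∨ P_2)) ∧ P_1) = 0.
Row P_1=1, P_2=1, P_3=0: ¬(P_3 ↔ P_1 ∨ P_2) = 1, so (¬(P_3 ↔ (P_1 ∨ P_2)) ∧ P_1) = 1.
Row P_1=0, P_2=1, P_3=1: ¬(P_3 ↔ P_1 ∨ P_2) = 0, so (¬(P_3 ↔ (P_1 ∨ P_2)) ∧ P_1) = 0.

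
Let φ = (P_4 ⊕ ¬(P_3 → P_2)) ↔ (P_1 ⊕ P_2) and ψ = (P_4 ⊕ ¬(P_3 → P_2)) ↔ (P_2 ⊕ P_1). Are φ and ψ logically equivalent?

equivalent

P_1 | P_2 | P_3 | P_4 || φ | ψ
 1  |  1  |  1  |  1  || 0 | 0
 1  |  1  |  1  |  0  || 1 | 1
 1  |  1  |  0  |  1  || 0 | 0
 1  |  1  |  0  |  0  || 1 | 1
 1  |  0  |  1  |  1  || 0 | 0
 1  |  0  |  1  |  0  || 1 | 1
 1  |  0  |  0  |  1  || 1 | 1
 1  |  0  |  0  |  0  || 0 | 0
 0  |  1  |  1  |  1  || 1 | 1
 0  |  1  |  1  |  0  || 0 | 0
 0  |  1  |  0  |  1  || 1 | 1
 0  |  1  |  0  |  0  || 0 | 0
 0  |  0  |  1  |  1  || 1 | 1
 0  |  0  |  1  |  0  || 0 | 0
 0  |  0  |  0  |  1  || 0 | 0
 0  |  0  |  0  |  0  || 1 | 1
The columns for φ and ψ agree on every row, so they are logically equivalent.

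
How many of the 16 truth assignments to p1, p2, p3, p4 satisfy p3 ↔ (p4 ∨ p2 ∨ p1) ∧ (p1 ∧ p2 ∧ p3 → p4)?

7

p1  p2  p3  p4  |  φ
1   1   1   1   |  1
1   1   1   0   |  0
1   1   0   1   |  0
1   1   0   0   |  0
1   0   1   1   |  1
1   0   1   0   |  1
1   0   0   1   |  0
1   0   0   0   |  0
0   1   1   1   |  1
0   1   1   0   |  1
0   1   0   1   |  0
0   1   0   0   |  0
0   0   1   1   |  1
0   0   1   0   |  0
0   0   0   1   |  0
0   0   0   0   |  1
The formula is true on 7 of the 16 rows.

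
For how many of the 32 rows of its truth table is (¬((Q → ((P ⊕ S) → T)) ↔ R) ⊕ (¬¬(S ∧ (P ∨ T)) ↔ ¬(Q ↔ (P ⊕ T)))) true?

16

P  Q  R  S  T  |  φ
0  0  0  0  0  |  0
0  0  0  0  1  |  1
0  0  0  1  0  |  0
0  0  0  1  1  |  0
0  0  1  0  0  |  1
0  0  1  0  1  |  0
0  0  1  1  0  |  1
0  0  1  1  1  |  1
0  1  0  0  0  |  1
0  1  0  0  1  |  0
0  1  0  1  0  |  0
0  1  0  1  1  |  1
0  1  1  0  0  |  0
0  1  1  0  1  |  1
0  1  1  1  0  |  1
0  1  1  1  1  |  0
1  0  0  0  0  |  1
1  0  0  0  1  |  0
1  0  0  1  0  |  0
1  0  0  1  1  |  1
1  0  1  0  0  |  0
1  0  1  0  1  |  1
1  0  1  1  0  |  1
1  0  1  1  1  |  0
1  1  0  0  0  |  1
1  1  0  0  1  |  1
1  1  0  1  0  |  1
1  1  0  1  1  |  0
1  1  1  0  0  |  0
1  1  1  0  1  |  0
1  1  1  1  0  |  0
1  1  1  1  1  |  1
The formula is true on 16 of the 32 rows.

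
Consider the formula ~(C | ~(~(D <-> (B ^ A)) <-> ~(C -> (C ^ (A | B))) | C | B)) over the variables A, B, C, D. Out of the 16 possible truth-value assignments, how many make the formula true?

4

  A   |   B   |   C   |   D   ||   φ  
False | False | False | False ||  True
False | False | False |  True || False
False | False |  True | False || False
False | False |  True |  True || False
False |  True | False | False ||  True
False |  True | False |  True || False
False |  True |  True | False || False
False |  True |  True |  True || False
 True | False | False | False || False
 True | False | False |  True ||  True
 True | False |  True | False || False
 True | False |  True |  True || False
 True |  True | False | False || False
 True |  True | False |  True ||  True
 True |  True |  True | False || False
 True |  True |  True |  True || False
The formula is true on 4 of the 16 rows.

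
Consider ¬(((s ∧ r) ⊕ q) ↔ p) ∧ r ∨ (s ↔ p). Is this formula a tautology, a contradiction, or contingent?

contingent

p | q | r | s || φ
T | T | T | T || T
T | T | T | F || F
T | T | F | T || T
T | T | F | F || F
T | F | T | T || T
T | F | T | F || T
T | F | F | T || T
T | F | F | F || F
F | T | T | T || F
F | T | T | F || T
F | T | F | T || F
F | T | F | F || T
F | F | T | T || T
F | F | T | F || T
F | F | F | T || F
F | F | F | F || T
10 of 16 rows are T, so the formula is contingent.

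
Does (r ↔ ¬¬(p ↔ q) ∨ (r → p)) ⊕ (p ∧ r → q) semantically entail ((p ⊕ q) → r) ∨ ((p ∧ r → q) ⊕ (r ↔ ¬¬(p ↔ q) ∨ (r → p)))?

p  q  r  |  φ  ψ
T  T  T  |  F  T
T  T  F  |  T  T
T  F  T  |  T  T
T  F  F  |  T  T
F  T  T  |  T  T
F  T  F  |  T  T
F  F  T  |  F  T
F  F  F  |  T  T
In every row where φ is true, ψ is also true, so φ ⊨ ψ.

yes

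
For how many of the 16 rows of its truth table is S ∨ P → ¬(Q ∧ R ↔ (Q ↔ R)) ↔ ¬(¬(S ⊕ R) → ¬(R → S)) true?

7

P | Q | R | S || (S ∨ P) | (Q ∧ R) | (Q ↔ R) | ((Q ∧ R) ↔ (Q ↔ R)) | ¬((Q ∧ R) ↔ (Q ↔ R)) | (S ⊕ R) | ¬(S ⊕ R) | (R → S) | ¬(R → S) | (¬(S ⊕ R) → ¬(R → S)) | ¬(¬(S ⊕ R) → ¬(R → S)) | φ
T | T | T | T ||    T    |    T    |    T    |          T          |          F           |    F    |    T     |    T    |    F     |           F           |           T            | F
T | T | T | F ||    T    |    T    |    T    |          T          |          F           |    T    |    F     |    F    |    T     |           T           |           F            | T
T | T | F | T ||    T    |    F    |    F    |          T          |          F           |    T    |    F     |    T    |    F     |           T           |           F            | T
T | T | F | F ||    T    |    F    |    F    |          T          |          F           |    F    |    T     |    T    |    F     |           F           |           T            | F
T | F | T | T ||    T    |    F    |    F    |          T          |          F           |    F    |    T     |    T    |    F     |           F           |           T            | F
T | F | T | F ||    T    |    F    |    F    |          T          |          F           |    T    |    F     |    F    |    T     |           T           |           F            | T
T | F | F | T ||    T    |    F    |    T    |          F          |          T           |    T    |    F     |    T    |    F     |           T           |           F            | F
T | F | F | F ||    T    |    F    |    T    |          F          |          T           |    F    |    T     |    T    |    F     |           F           |           T            | T
F | T | T | T ||    T    |    T    |    T    |          T          |          F           |    F    |    T     |    T    |    F     |           F           |           T            | F
F | T | T | F ||    F    |    T    |    T    |          T          |          F           |    T    |    F     |    F    |    T     |           T           |           F            | F
F | T | F | T ||    T    |    F    |    F    |          T          |          F           |    T    |    F     |    T    |    F     |           T           |           F            | T
F | T | F | F ||    F    |    F    |    F    |          T          |          F           |    F    |    T     |    T    |    F     |           F           |           T            | T
F | F | T | T ||    T    |    F    |    F    |          T          |          F           |    F    |    T     |    T    |    F     |           F           |           T            | F
F | F | T | F ||    F    |    F    |    F    |          T          |          F           |    T    |    F     |    F    |    T     |           T           |           F            | F
F | F | F | T ||    T    |    F    |    T    |          F          |          T           |    T    |    F     |    T    |    F     |           T           |           F            | F
F | F | F | F ||    F    |    F    |    T    |          F          |          T           |    F    |    T     |    T    |    F     |           F           |           T            | T
The formula is true on 7 of the 16 rows.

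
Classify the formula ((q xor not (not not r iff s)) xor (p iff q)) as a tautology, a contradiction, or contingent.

contingent

p  q  r  s  |  not r  not not r  (not not r iff s)  not (not not r iff s)  (p iff q)  φ
1  1  1  1  |    0        1              1                    0                1      0
1  1  1  0  |    0        1              0                    1                1      1
1  1  0  1  |    1        0              0                    1                1      1
1  1  0  0  |    1        0              1                    0                1      0
1  0  1  1  |    0        1              1                    0                0      0
1  0  1  0  |    0        1              0                    1                0      1
1  0  0  1  |    1        0              0                    1                0      1
1  0  0  0  |    1        0              1                    0                0      0
0  1  1  1  |    0        1              1                    0                0      1
0  1  1  0  |    0        1              0                    1                0      0
0  1  0  1  |    1        0              0                    1                0      0
0  1  0  0  |    1        0              1                    0                0      1
0  0  1  1  |    0        1              1                    0                1      1
0  0  1  0  |    0        1              0                    1                1      0
0  0  0  1  |    1        0              0                    1                1      0
0  0  0  0  |    1        0              1                    0                1      1
8 of 16 rows are 1, so the formula is contingent.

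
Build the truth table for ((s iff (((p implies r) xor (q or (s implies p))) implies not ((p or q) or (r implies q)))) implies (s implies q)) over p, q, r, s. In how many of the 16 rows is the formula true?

p | q | r | s || φ
1 | 1 | 1 | 1 || 1
1 | 1 | 1 | 0 || 1
1 | 1 | 0 | 1 || 1
1 | 1 | 0 | 0 || 1
1 | 0 | 1 | 1 || 0
1 | 0 | 1 | 0 || 1
1 | 0 | 0 | 1 || 1
1 | 0 | 0 | 0 || 1
0 | 1 | 1 | 1 || 1
0 | 1 | 1 | 0 || 1
0 | 1 | 0 | 1 || 1
0 | 1 | 0 | 0 || 1
0 | 0 | 1 | 1 || 0
0 | 0 | 1 | 0 || 1
0 | 0 | 0 | 1 || 1
0 | 0 | 0 | 0 || 1
The formula is true on 14 of the 16 rows.

14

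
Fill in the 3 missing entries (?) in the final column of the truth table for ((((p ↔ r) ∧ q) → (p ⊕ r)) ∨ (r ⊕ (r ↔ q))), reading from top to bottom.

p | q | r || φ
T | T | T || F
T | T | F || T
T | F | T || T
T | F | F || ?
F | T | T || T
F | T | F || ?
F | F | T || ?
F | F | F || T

T, F, T

Row p=T, q=F, r=F: (((p ↔ r) ∧ q) → (p ⊕ r)) = T, (r ⊕ (r ↔ q)) = T, so the formula = T.
Row p=F, q=T, r=F: (((p ↔ r) ∧ q) → (p ⊕ r)) = F, (r ⊕ (r ↔ q)) = F, so the formula = F.
Row p=F, q=F, r=T: (((p ↔ r) ∧ q) → (p ⊕ r)) = T, (r ⊕ (r ↔ q)) = T, so the formula = T.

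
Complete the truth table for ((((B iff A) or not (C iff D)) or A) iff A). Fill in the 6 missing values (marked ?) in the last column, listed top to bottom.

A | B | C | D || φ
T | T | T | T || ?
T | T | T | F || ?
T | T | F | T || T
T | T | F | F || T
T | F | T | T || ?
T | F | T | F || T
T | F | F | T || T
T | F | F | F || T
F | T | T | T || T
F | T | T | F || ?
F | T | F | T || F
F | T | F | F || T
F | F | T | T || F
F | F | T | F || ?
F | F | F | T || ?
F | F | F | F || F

T, T, T, F, F, F

Row A=T, B=T, C=T, D=T: (((B iff A) or not (C iff D)) or A) = T, so the formula = T.
Row A=T, B=T, C=T, D=F: (((B iff A) or not (C iff D)) or A) = T, so the formula = T.
Row A=T, B=F, C=T, D=T: (((B iff A) or not (C iff D)) or A) = T, so the formula = T.
Row A=F, B=T, C=T, D=F: (((B iff A) or not (C iff D)) or A) = T, so the formula = F.
Row A=F, B=F, C=T, D=F: (((B iff A) or not (C iff D)) or A) = T, so the formula = F.
Row A=F, B=F, C=F, D=T: (((B iff A) or not (C iff D)) or A) = T, so the formula = F.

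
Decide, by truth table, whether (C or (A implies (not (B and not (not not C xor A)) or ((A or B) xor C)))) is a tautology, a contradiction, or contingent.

tautology

A  B  C  |  φ
0  0  0  |  1
0  0  1  |  1
0  1  0  |  1
0  1  1  |  1
1  0  0  |  1
1  0  1  |  1
1  1  0  |  1
1  1  1  |  1
Every row is 1, so the formula is a tautology.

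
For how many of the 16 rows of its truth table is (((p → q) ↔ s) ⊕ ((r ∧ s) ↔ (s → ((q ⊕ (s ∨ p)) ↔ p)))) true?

6

p | q | r | s | φ
- | - | - | - | -
0 | 0 | 0 | 0 | 0
0 | 0 | 0 | 1 | 0
0 | 0 | 1 | 0 | 0
0 | 0 | 1 | 1 | 1
0 | 1 | 0 | 0 | 0
0 | 1 | 0 | 1 | 1
0 | 1 | 1 | 0 | 0
0 | 1 | 1 | 1 | 0
1 | 0 | 0 | 0 | 1
1 | 0 | 0 | 1 | 0
1 | 0 | 1 | 0 | 1
1 | 0 | 1 | 1 | 1
1 | 1 | 0 | 0 | 0
1 | 1 | 0 | 1 | 0
1 | 1 | 1 | 0 | 0
1 | 1 | 1 | 1 | 1
The formula is true on 6 of the 16 rows.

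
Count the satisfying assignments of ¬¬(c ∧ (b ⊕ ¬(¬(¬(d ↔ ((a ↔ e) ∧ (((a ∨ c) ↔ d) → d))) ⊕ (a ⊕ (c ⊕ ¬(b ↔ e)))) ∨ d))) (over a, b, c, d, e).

4

a | b | c | d | e || φ
F | F | F | F | F || F
F | F | F | F | T || F
F | F | F | T | F || F
F | F | F | T | T || F
F | F | T | F | F || F
F | F | T | F | T || F
F | F | T | T | F || F
F | F | T | T | T || F
F | T | F | F | F || F
F | T | F | F | T || F
F | T | F | T | F || F
F | T | F | T | T || F
F | T | T | F | F || F
F | T | T | F | T || F
F | T | T | T | F || T
F | T | T | T | T || T
T | F | F | F | F || F
T | F | F | F | T || F
T | F | F | T | F || F
T | F | F | T | T || F
T | F | T | F | F || F
T | F | T | F | T || F
T | F | T | T | F || F
T | F | T | T | T || F
T | T | F | F | F || F
T | T | F | F | T || F
T | T | F | T | F || F
T | T | F | T | T || F
T | T | T | F | F || F
T | T | T | F | T || F
T | T | T | T | F || T
T | T | T | T | T || T
The formula is true on 4 of the 32 rows.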